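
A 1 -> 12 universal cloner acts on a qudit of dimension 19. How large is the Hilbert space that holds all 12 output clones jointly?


Output space = H^(tensor 12) where dim(H) = 19
dim = 19^12
= 361 (after 2 factors)
= 6859 (after 3 factors)
= 130321 (after 4 factors)
= 2476099 (after 5 factors)
= 47045881 (after 6 factors)
= 893871739 (after 7 factors)
= 16983563041 (after 8 factors)
= 322687697779 (after 9 factors)
= 6131066257801 (after 10 factors)
= 116490258898219 (after 11 factors)
= 2213314919066161 (after 12 factors)
= 2213314919066161

2213314919066161


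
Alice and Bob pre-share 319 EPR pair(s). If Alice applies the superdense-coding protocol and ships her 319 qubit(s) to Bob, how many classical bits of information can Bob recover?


Superdense coding allows 2 classical bits per shared entangled pair.
319 pair(s) -> 2 * 319 = 638 classical bits

638


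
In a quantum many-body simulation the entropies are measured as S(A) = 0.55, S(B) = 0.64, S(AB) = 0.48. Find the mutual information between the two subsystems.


I(A:B) = S(A) + S(B) - S(AB)
= 0.55 + 0.64 - 0.48
= 0.7100

0.7100


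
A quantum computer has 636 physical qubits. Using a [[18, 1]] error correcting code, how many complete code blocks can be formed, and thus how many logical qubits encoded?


Each code block uses 18 physical qubits for 1 logical qubit(s).
Number of complete blocks = floor(636 / 18) = 35
Logical qubits = 35 * 1
= 35

35


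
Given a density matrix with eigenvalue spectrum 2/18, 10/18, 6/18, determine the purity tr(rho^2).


tr(rho^2) = sum of eigenvalues squared
= (2/18)^2 + (10/18)^2 + (6/18)^2
= (4 + 100 + 36) / 324
= 140/324
= 0.4321

0.4321


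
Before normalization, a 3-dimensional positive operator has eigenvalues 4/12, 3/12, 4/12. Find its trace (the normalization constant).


tr(M) = sum of eigenvalues
= 4/12 + 3/12 + 4/12
= 11/12
= 0.9167

0.9167


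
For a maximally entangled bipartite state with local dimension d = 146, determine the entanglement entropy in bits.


For a maximally entangled state in d x d:
S = log2(d) = log2(146)
= 7.1898

7.1898


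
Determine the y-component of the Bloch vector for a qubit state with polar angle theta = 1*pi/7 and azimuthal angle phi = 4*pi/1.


theta = 0.4488, phi = 12.5664
r_y = sin(theta)*sin(phi) = 0.4339 * 0.0000
r_y = 0.0000

0.0000


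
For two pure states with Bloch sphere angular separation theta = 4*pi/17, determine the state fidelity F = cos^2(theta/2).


For states separated by angle theta on Bloch sphere:
F = cos^2(theta/2)
theta = 4*pi/17 = 0.7392
theta/2 = 0.3696
cos(theta/2) = 0.9325
F = 0.8695

0.8695


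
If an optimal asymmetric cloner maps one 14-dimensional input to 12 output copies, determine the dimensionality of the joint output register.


Output space = H^(tensor 12) where dim(H) = 14
dim = 14^12
= 196 (after 2 factors)
= 2744 (after 3 factors)
= 38416 (after 4 factors)
= 537824 (after 5 factors)
= 7529536 (after 6 factors)
= 105413504 (after 7 factors)
= 1475789056 (after 8 factors)
= 20661046784 (after 9 factors)
= 289254654976 (after 10 factors)
= 4049565169664 (after 11 factors)
= 56693912375296 (after 12 factors)
= 56693912375296

56693912375296


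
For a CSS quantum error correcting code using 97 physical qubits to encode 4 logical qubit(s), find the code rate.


Code rate R = k/n
= 4/97
= 0.0412

0.0412


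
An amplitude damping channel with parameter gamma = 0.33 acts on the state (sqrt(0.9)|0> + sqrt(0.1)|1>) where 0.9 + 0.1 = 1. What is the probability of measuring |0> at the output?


For amplitude damping with parameter gamma on state sqrt(a)|0> + sqrt(b)|1>:
alpha^2 = 0.9, beta^2 = 0.1
P(|0>) = alpha^2 + gamma * beta^2
= 0.9 + 0.33 * 0.1
= 0.9 + 0.0330
= 0.9330

0.9330


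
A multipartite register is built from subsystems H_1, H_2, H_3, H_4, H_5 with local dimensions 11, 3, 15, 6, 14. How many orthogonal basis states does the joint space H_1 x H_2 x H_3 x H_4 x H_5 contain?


dim(H_1 x H_2 x H_3 x H_4 x H_5) = 11 * 3 * 15 * 6 * 14
= 33 * 15 * 6 * 14
= 495 * 6 * 14
= 2970 * 14
= 41580

41580


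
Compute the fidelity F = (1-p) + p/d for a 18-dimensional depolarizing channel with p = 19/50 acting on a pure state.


F = (1-p) + p/d
= (1 - 0.3800) + 0.3800/18
= 0.6200 + 0.0211
= 0.6411

0.6411


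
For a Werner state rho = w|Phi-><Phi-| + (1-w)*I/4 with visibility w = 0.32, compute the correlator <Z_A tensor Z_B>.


|Phi-> = (|00> - |11>)/sqrt(2)
For the pure Bell state, <Z_A Z_B> = +1 (Bell-state Pauli correlator).
The maximally-mixed part I/4 has tr(I/4 * P tensor P) = 0 for any traceless Pauli P.
So <Z_A Z_B>_rho = w * (+1) + (1 - w) * 0
= 0.32 * (+1)
= 0.3200

0.3200


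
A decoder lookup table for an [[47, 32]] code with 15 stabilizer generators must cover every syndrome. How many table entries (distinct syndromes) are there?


Each stabilizer generator gives a binary (+1 or -1) measurement outcome.
With 15 independent generators:
Total syndromes = 2^15
= 32768

32768


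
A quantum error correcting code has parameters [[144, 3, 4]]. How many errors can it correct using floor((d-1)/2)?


Code parameters: [[144, 3, 4]], distance d = 4.
Number of correctable errors = floor((d-1)/2)
= floor((4 - 1)/2)
= floor(3/2)
= 1

1


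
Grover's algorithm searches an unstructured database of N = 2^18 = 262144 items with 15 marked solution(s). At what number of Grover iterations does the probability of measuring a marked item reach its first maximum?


After j Grover iterations the success probability is P(j) = sin^2((2j+1)*theta), where sin(theta) = sqrt(k/N).
N = 2^18 = 262144, k = 15
sin(theta) = sqrt(k/N) = 0.007564420598
theta = arcsin(sqrt(k/N)) = 0.00756449274 rad
P(j) reaches its first maximum when (2j+1)*theta is as close as possible to pi/2, i.e. j = round(pi/(4*theta) - 1/2).
pi/(4*theta) - 1/2 = 103.3269
(For comparison, the common estimate pi/4 * sqrt(N/k) = 103.8279; the exact maximiser is used here.)
Optimal iterations = 103

103


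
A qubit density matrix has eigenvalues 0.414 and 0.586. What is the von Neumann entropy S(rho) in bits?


S = -p*log2(p) - (1-p)*log2(1-p)
p = 0.4140, 1-p = 0.5860
= -0.4140 * log2(0.4140) - 0.5860 * log2(0.5860)
= -(-0.5267) - (-0.4518)
= 0.9786

0.9786


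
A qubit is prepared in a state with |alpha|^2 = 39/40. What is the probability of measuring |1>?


|alpha|^2 = 39/40 = 0.9750
|beta|^2 = 1 - 39/40 = 1/40 = 0.0250
P(|1>) = |beta|^2 = 0.0250

0.0250


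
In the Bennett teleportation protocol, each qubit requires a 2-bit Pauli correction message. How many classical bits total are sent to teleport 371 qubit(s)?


Quantum teleportation requires 2 classical bits per qubit teleported.
371 qubit(s) -> 2 * 371 = 742 classical bits

742


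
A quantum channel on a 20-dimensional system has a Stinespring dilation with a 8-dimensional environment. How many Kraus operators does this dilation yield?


Tracing out the environment in an orthonormal basis {|i>_E} gives Kraus operators K_i = <i|_E U |0>_E.
Number of Kraus operators = dim(H_env) = d_env
= 8

8


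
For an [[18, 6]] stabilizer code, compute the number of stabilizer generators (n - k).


For an [[n,k]] stabilizer code:
Number of stabilizer generators = n - k
= 18 - 6
= 12

12


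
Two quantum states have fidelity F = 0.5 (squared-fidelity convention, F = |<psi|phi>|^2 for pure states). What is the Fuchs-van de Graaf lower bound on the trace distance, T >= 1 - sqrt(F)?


Fuchs-van de Graaf (squared-fidelity convention): 1 - sqrt(F) <= T <= sqrt(1 - F).
Lower bound: T >= 1 - sqrt(F)
sqrt(F) = sqrt(0.5) = 0.7071
T >= 1 - 0.7071
T >= 0.2929

0.2929


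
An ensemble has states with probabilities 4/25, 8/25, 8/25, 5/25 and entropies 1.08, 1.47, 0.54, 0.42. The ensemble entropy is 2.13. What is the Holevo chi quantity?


chi = S(rho) - sum_i p_i * S(rho_i)
Weighted entropy = 4/25 * 1.08 + 8/25 * 1.47 + 8/25 * 0.54 + 5/25 * 0.42
= 0.9000
chi = 2.13 - 0.9000
= 1.2300

1.2300


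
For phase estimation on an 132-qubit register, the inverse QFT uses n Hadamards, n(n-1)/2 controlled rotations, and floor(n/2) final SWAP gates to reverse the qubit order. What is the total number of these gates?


Hadamard gates: 132
Controlled rotations: n*(n-1)/2 = 132*131/2 = 8646
SWAP gates: floor(n/2) = floor(132/2) = 66
Total = 132 + 8646 + 66
= 8844

8844


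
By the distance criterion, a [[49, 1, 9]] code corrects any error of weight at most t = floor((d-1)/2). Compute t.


Code parameters: [[49, 1, 9]], distance d = 9.
Number of correctable errors = floor((d-1)/2)
= floor((9 - 1)/2)
= floor(8/2)
= 4

4


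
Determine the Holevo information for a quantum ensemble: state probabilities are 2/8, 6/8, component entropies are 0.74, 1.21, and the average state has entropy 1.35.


chi = S(rho) - sum_i p_i * S(rho_i)
Weighted entropy = 2/8 * 0.74 + 6/8 * 1.21
= 1.0925
chi = 1.35 - 1.0925
= 0.2575

0.2575


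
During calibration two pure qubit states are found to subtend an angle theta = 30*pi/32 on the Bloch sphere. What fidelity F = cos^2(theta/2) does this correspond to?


For states separated by angle theta on Bloch sphere:
F = cos^2(theta/2)
theta = 30*pi/32 = 2.9452
theta/2 = 1.4726
cos(theta/2) = 0.0980
F = 0.0096

0.0096


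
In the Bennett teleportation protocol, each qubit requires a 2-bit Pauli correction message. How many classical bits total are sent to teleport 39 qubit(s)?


Quantum teleportation requires 2 classical bits per qubit teleported.
39 qubit(s) -> 2 * 39 = 78 classical bits

78


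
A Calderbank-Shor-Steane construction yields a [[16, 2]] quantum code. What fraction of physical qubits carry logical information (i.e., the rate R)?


Code rate R = k/n
= 2/16
= 0.1250

0.1250


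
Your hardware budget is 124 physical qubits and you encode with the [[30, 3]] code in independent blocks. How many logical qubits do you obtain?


Each code block uses 30 physical qubits for 3 logical qubit(s).
Number of complete blocks = floor(124 / 30) = 4
Logical qubits = 4 * 3
= 12

12


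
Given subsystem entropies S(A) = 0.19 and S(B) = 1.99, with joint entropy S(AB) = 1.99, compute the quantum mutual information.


I(A:B) = S(A) + S(B) - S(AB)
= 0.19 + 1.99 - 1.99
= 0.1900

0.1900


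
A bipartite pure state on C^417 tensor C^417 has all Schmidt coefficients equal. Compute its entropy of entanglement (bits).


For a maximally entangled state in d x d:
S = log2(d) = log2(417)
= 8.7039

8.7039


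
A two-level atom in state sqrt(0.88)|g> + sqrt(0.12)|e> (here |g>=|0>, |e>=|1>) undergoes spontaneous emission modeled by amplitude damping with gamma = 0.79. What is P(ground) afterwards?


For amplitude damping with parameter gamma on state sqrt(a)|0> + sqrt(b)|1>:
alpha^2 = 0.88, beta^2 = 0.12
P(|0>) = alpha^2 + gamma * beta^2
= 0.88 + 0.79 * 0.12
= 0.88 + 0.0948
= 0.9748

0.9748


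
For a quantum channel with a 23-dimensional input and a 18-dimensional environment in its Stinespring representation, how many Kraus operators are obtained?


Tracing out the environment in an orthonormal basis {|i>_E} gives Kraus operators K_i = <i|_E U |0>_E.
Number of Kraus operators = dim(H_env) = d_env
= 18

18


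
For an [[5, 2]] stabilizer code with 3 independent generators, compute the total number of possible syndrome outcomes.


Each stabilizer generator gives a binary (+1 or -1) measurement outcome.
With 3 independent generators:
Total syndromes = 2^3
= 8

8


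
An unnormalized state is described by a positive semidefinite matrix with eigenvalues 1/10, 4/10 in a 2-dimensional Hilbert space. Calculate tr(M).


tr(M) = sum of eigenvalues
= 1/10 + 4/10
= 5/10
= 0.5000

0.5000


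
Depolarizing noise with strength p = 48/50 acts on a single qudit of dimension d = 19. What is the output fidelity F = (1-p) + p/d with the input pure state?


F = (1-p) + p/d
= (1 - 0.9600) + 0.9600/19
= 0.0400 + 0.0505
= 0.0905

0.0905


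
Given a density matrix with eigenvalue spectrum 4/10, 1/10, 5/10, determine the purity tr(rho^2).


tr(rho^2) = sum of eigenvalues squared
= (4/10)^2 + (1/10)^2 + (5/10)^2
= (16 + 1 + 25) / 100
= 42/100
= 0.4200

0.4200


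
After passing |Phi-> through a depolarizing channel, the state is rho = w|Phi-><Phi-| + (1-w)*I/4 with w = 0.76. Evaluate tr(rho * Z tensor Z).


|Phi-> = (|00> - |11>)/sqrt(2)
For the pure Bell state, <Z_A Z_B> = +1 (Bell-state Pauli correlator).
The maximally-mixed part I/4 has tr(I/4 * P tensor P) = 0 for any traceless Pauli P.
So <Z_A Z_B>_rho = w * (+1) + (1 - w) * 0
= 0.76 * (+1)
= 0.7600

0.7600


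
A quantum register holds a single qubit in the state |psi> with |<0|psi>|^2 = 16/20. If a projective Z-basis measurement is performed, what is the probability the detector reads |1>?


|alpha|^2 = 16/20 = 0.8000
|beta|^2 = 1 - 16/20 = 4/20 = 0.2000
P(|1>) = |beta|^2 = 0.2000

0.2000


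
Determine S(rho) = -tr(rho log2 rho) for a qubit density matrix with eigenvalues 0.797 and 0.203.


S = -p*log2(p) - (1-p)*log2(1-p)
p = 0.7970, 1-p = 0.2030
= -0.7970 * log2(0.7970) - 0.2030 * log2(0.2030)
= -(-0.2609) - (-0.4670)
= 0.7279

0.7279


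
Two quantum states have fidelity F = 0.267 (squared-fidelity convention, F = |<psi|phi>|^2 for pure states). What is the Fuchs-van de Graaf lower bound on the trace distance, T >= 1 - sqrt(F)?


Fuchs-van de Graaf (squared-fidelity convention): 1 - sqrt(F) <= T <= sqrt(1 - F).
Lower bound: T >= 1 - sqrt(F)
sqrt(F) = sqrt(0.267) = 0.5167
T >= 1 - 0.5167
T >= 0.4833

0.4833


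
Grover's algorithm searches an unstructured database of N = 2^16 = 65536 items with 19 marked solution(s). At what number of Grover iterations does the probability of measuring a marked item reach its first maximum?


After j Grover iterations the success probability is P(j) = sin^2((2j+1)*theta), where sin(theta) = sqrt(k/N).
N = 2^16 = 65536, k = 19
sin(theta) = sqrt(k/N) = 0.017026949
theta = arcsin(sqrt(k/N)) = 0.01702777184 rad
P(j) reaches its first maximum when (2j+1)*theta is as close as possible to pi/2, i.e. j = round(pi/(4*theta) - 1/2).
pi/(4*theta) - 1/2 = 45.6245
(For comparison, the common estimate pi/4 * sqrt(N/k) = 46.1268; the exact maximiser is used here.)
Optimal iterations = 46

46


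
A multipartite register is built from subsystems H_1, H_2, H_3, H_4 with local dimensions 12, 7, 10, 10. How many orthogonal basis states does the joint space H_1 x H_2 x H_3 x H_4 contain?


dim(H_1 x H_2 x H_3 x H_4) = 12 * 7 * 10 * 10
= 84 * 10 * 10
= 840 * 10
= 8400

8400


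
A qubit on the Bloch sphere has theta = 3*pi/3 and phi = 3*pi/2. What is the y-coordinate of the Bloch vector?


theta = 3.1416, phi = 4.7124
r_y = sin(theta)*sin(phi) = 0.0000 * -1.0000
r_y = 0.0000

0.0000


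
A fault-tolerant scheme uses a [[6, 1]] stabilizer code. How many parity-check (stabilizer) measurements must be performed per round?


For an [[n,k]] stabilizer code:
Number of stabilizer generators = n - k
= 6 - 1
= 5

5


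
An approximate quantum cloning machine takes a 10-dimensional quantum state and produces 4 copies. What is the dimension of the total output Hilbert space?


Output space = H^(tensor 4) where dim(H) = 10
dim = 10^4
= 100 (after 2 factors)
= 1000 (after 3 factors)
= 10000 (after 4 factors)
= 10000

10000


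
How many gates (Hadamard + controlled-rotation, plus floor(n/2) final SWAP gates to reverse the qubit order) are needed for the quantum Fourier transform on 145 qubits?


Hadamard gates: 145
Controlled rotations: n*(n-1)/2 = 145*144/2 = 10440
SWAP gates: floor(n/2) = floor(145/2) = 72
Total = 145 + 10440 + 72
= 10657

10657


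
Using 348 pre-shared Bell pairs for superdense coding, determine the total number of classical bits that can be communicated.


Superdense coding allows 2 classical bits per shared entangled pair.
348 pair(s) -> 2 * 348 = 696 classical bits

696


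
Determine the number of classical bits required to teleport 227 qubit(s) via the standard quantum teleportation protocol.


Quantum teleportation requires 2 classical bits per qubit teleported.
227 qubit(s) -> 2 * 227 = 454 classical bits

454


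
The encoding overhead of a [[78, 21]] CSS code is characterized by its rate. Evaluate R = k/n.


Code rate R = k/n
= 21/78
= 0.2692

0.2692


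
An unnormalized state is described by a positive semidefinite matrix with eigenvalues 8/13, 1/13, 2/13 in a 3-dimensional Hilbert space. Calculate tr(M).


tr(M) = sum of eigenvalues
= 8/13 + 1/13 + 2/13
= 11/13
= 0.8462

0.8462


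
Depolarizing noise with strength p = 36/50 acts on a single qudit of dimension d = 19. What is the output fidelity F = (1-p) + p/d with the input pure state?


F = (1-p) + p/d
= (1 - 0.7200) + 0.7200/19
= 0.2800 + 0.0379
= 0.3179

0.3179


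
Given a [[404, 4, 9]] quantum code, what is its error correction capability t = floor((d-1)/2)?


Code parameters: [[404, 4, 9]], distance d = 9.
Number of correctable errors = floor((d-1)/2)
= floor((9 - 1)/2)
= floor(8/2)
= 4

4


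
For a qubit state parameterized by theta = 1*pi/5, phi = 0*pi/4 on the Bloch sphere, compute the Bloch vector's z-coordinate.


theta = 0.6283, phi = 0.0000
r_z = cos(theta) = 0.8090

0.8090


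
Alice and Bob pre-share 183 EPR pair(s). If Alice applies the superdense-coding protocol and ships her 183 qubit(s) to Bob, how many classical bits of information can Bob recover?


Superdense coding allows 2 classical bits per shared entangled pair.
183 pair(s) -> 2 * 183 = 366 classical bits

366


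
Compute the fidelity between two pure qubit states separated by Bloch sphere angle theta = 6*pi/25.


For states separated by angle theta on Bloch sphere:
F = cos^2(theta/2)
theta = 6*pi/25 = 0.7540
theta/2 = 0.3770
cos(theta/2) = 0.9298
F = 0.8645

0.8645


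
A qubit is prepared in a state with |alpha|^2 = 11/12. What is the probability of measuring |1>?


|alpha|^2 = 11/12 = 0.9167
|beta|^2 = 1 - 11/12 = 1/12 = 0.0833
P(|1>) = |beta|^2 = 0.0833

0.0833


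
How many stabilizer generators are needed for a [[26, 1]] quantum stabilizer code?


For an [[n,k]] stabilizer code:
Number of stabilizer generators = n - k
= 26 - 1
= 25

25


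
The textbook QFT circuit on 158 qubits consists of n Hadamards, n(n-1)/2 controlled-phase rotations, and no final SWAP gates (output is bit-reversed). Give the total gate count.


Hadamard gates: 158
Controlled rotations: n*(n-1)/2 = 158*157/2 = 12403
SWAP gates: 0 (omitted)
Total = 158 + 12403
= 12561

12561


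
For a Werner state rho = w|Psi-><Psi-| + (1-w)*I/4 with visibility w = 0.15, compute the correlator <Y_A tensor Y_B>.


|Psi-> = (|01> - |10>)/sqrt(2)
For the pure Bell state, <Y_A Y_B> = -1 (Bell-state Pauli correlator).
The maximally-mixed part I/4 has tr(I/4 * P tensor P) = 0 for any traceless Pauli P.
So <Y_A Y_B>_rho = w * (-1) + (1 - w) * 0
= 0.15 * (-1)
= -0.1500

-0.1500


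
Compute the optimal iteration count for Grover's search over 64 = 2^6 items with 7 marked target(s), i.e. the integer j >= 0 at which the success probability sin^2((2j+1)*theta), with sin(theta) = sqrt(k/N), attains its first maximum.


After j Grover iterations the success probability is P(j) = sin^2((2j+1)*theta), where sin(theta) = sqrt(k/N).
N = 2^6 = 64, k = 7
sin(theta) = sqrt(k/N) = 0.3307189139
theta = arcsin(sqrt(k/N)) = 0.3370652533 rad
P(j) reaches its first maximum when (2j+1)*theta is as close as possible to pi/2, i.e. j = round(pi/(4*theta) - 1/2).
pi/(4*theta) - 1/2 = 1.8301
(For comparison, the common estimate pi/4 * sqrt(N/k) = 2.3748; the exact maximiser is used here.)
Optimal iterations = 2

2


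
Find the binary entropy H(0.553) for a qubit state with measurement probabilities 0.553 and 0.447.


S = -p*log2(p) - (1-p)*log2(1-p)
p = 0.5530, 1-p = 0.4470
= -0.5530 * log2(0.5530) - 0.4470 * log2(0.4470)
= -(-0.4726) - (-0.5193)
= 0.9919

0.9919


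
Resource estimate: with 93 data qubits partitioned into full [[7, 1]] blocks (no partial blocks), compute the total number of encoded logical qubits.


Each code block uses 7 physical qubits for 1 logical qubit(s).
Number of complete blocks = floor(93 / 7) = 13
Logical qubits = 13 * 1
= 13

13


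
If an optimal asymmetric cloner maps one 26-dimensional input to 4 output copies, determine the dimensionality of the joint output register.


Output space = H^(tensor 4) where dim(H) = 26
dim = 26^4
= 676 (after 2 factors)
= 17576 (after 3 factors)
= 456976 (after 4 factors)
= 456976

456976


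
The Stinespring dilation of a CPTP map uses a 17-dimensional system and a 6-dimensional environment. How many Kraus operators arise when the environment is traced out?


Tracing out the environment in an orthonormal basis {|i>_E} gives Kraus operators K_i = <i|_E U |0>_E.
Number of Kraus operators = dim(H_env) = d_env
= 6

6


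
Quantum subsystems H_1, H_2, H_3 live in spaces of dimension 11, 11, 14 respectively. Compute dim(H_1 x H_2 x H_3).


dim(H_1 x H_2 x H_3) = 11 * 11 * 14
= 121 * 14
= 1694

1694


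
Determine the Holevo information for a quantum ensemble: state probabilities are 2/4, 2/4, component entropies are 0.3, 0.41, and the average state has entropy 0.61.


chi = S(rho) - sum_i p_i * S(rho_i)
Weighted entropy = 2/4 * 0.3 + 2/4 * 0.41
= 0.3550
chi = 0.61 - 0.3550
= 0.2550

0.2550


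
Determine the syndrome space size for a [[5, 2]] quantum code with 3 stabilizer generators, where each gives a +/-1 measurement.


Each stabilizer generator gives a binary (+1 or -1) measurement outcome.
With 3 independent generators:
Total syndromes = 2^3
= 8

8


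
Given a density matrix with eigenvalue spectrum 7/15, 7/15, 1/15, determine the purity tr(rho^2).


tr(rho^2) = sum of eigenvalues squared
= (7/15)^2 + (7/15)^2 + (1/15)^2
= (49 + 49 + 1) / 225
= 99/225
= 0.4400

0.4400


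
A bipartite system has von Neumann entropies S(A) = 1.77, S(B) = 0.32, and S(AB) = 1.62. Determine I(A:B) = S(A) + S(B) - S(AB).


I(A:B) = S(A) + S(B) - S(AB)
= 1.77 + 0.32 - 1.62
= 0.4700

0.4700


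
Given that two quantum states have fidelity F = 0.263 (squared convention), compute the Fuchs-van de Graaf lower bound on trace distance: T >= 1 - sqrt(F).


Fuchs-van de Graaf (squared-fidelity convention): 1 - sqrt(F) <= T <= sqrt(1 - F).
Lower bound: T >= 1 - sqrt(F)
sqrt(F) = sqrt(0.263) = 0.5128
T >= 1 - 0.5128
T >= 0.4872

0.4872


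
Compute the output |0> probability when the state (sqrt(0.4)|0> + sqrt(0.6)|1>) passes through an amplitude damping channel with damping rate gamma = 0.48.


For amplitude damping with parameter gamma on state sqrt(a)|0> + sqrt(b)|1>:
alpha^2 = 0.4, beta^2 = 0.6
P(|0>) = alpha^2 + gamma * beta^2
= 0.4 + 0.48 * 0.6
= 0.4 + 0.2880
= 0.6880

0.6880


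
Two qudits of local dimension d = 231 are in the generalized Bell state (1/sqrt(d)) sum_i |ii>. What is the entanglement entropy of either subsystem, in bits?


For a maximally entangled state in d x d:
S = log2(d) = log2(231)
= 7.8517

7.8517


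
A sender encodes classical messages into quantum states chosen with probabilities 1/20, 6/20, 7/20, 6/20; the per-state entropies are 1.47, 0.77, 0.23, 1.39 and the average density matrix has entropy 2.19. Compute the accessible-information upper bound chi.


chi = S(rho) - sum_i p_i * S(rho_i)
Weighted entropy = 1/20 * 1.47 + 6/20 * 0.77 + 7/20 * 0.23 + 6/20 * 1.39
= 0.8020
chi = 2.19 - 0.8020
= 1.3880

1.3880


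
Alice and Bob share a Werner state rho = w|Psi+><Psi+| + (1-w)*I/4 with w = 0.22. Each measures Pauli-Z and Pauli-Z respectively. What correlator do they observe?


|Psi+> = (|01> + |10>)/sqrt(2)
For the pure Bell state, <Z_A Z_B> = -1 (Bell-state Pauli correlator).
The maximally-mixed part I/4 has tr(I/4 * P tensor P) = 0 for any traceless Pauli P.
So <Z_A Z_B>_rho = w * (-1) + (1 - w) * 0
= 0.22 * (-1)
= -0.2200

-0.2200


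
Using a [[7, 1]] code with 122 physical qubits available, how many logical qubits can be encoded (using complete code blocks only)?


Each code block uses 7 physical qubits for 1 logical qubit(s).
Number of complete blocks = floor(122 / 7) = 17
Logical qubits = 17 * 1
= 17

17


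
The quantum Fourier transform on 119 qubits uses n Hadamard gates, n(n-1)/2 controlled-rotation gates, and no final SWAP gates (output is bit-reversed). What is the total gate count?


Hadamard gates: 119
Controlled rotations: n*(n-1)/2 = 119*118/2 = 7021
SWAP gates: 0 (omitted)
Total = 119 + 7021
= 7140

7140


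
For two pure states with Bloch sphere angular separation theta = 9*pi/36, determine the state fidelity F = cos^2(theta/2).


For states separated by angle theta on Bloch sphere:
F = cos^2(theta/2)
theta = 9*pi/36 = 0.7854
theta/2 = 0.3927
cos(theta/2) = 0.9239
F = 0.8536

0.8536


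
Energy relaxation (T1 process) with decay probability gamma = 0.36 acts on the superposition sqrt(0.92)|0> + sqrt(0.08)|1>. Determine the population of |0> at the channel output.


For amplitude damping with parameter gamma on state sqrt(a)|0> + sqrt(b)|1>:
alpha^2 = 0.92, beta^2 = 0.08
P(|0>) = alpha^2 + gamma * beta^2
= 0.92 + 0.36 * 0.08
= 0.92 + 0.0288
= 0.9488

0.9488


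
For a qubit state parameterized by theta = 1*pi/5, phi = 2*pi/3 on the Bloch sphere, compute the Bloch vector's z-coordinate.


theta = 0.6283, phi = 2.0944
r_z = cos(theta) = 0.8090

0.8090


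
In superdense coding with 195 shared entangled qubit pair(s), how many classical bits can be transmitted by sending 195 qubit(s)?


Superdense coding allows 2 classical bits per shared entangled pair.
195 pair(s) -> 2 * 195 = 390 classical bits

390


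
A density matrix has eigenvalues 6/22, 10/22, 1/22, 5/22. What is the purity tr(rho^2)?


tr(rho^2) = sum of eigenvalues squared
= (6/22)^2 + (10/22)^2 + (1/22)^2 + (5/22)^2
= (36 + 100 + 1 + 25) / 484
= 162/484
= 0.3347

0.3347


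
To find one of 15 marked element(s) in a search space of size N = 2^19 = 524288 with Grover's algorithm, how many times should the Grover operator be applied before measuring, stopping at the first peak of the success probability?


After j Grover iterations the success probability is P(j) = sin^2((2j+1)*theta), where sin(theta) = sqrt(k/N).
N = 2^19 = 524288, k = 15
sin(theta) = sqrt(k/N) = 0.005348853101
theta = arcsin(sqrt(k/N)) = 0.005348878606 rad
P(j) reaches its first maximum when (2j+1)*theta is as close as possible to pi/2, i.e. j = round(pi/(4*theta) - 1/2).
pi/(4*theta) - 1/2 = 146.3342
(For comparison, the common estimate pi/4 * sqrt(N/k) = 146.8349; the exact maximiser is used here.)
Optimal iterations = 146

146


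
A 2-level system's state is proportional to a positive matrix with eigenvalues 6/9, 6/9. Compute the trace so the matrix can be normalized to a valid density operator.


tr(M) = sum of eigenvalues
= 6/9 + 6/9
= 12/9
= 1.3333

1.3333


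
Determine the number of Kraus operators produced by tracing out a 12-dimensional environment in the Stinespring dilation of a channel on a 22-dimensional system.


Tracing out the environment in an orthonormal basis {|i>_E} gives Kraus operators K_i = <i|_E U |0>_E.
Number of Kraus operators = dim(H_env) = d_env
= 12

12


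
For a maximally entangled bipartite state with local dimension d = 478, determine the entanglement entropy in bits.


For a maximally entangled state in d x d:
S = log2(d) = log2(478)
= 8.9009

8.9009


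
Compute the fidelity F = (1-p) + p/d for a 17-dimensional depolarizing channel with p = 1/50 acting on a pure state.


F = (1-p) + p/d
= (1 - 0.0200) + 0.0200/17
= 0.9800 + 0.0012
= 0.9812

0.9812


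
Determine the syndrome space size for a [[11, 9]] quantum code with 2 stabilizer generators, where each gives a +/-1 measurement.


Each stabilizer generator gives a binary (+1 or -1) measurement outcome.
With 2 independent generators:
Total syndromes = 2^2
= 4

4


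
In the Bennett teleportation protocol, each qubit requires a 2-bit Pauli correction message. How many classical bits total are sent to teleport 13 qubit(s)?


Quantum teleportation requires 2 classical bits per qubit teleported.
13 qubit(s) -> 2 * 13 = 26 classical bits

26


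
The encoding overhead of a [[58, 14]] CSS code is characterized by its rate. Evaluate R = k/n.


Code rate R = k/n
= 14/58
= 0.2414

0.2414


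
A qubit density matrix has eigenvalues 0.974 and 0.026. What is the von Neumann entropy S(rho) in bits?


S = -p*log2(p) - (1-p)*log2(1-p)
p = 0.9740, 1-p = 0.0260
= -0.9740 * log2(0.9740) - 0.0260 * log2(0.0260)
= -(-0.0370) - (-0.1369)
= 0.1739

0.1739


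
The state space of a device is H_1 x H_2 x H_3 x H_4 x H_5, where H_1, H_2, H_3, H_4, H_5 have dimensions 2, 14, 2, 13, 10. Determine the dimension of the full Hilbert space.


dim(H_1 x H_2 x H_3 x H_4 x H_5) = 2 * 14 * 2 * 13 * 10
= 28 * 2 * 13 * 10
= 56 * 13 * 10
= 728 * 10
= 7280

7280


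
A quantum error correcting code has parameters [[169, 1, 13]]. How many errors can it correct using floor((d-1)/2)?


Code parameters: [[169, 1, 13]], distance d = 13.
Number of correctable errors = floor((d-1)/2)
= floor((13 - 1)/2)
= floor(12/2)
= 6

6


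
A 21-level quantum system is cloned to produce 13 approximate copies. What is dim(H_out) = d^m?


Output space = H^(tensor 13) where dim(H) = 21
dim = 21^13
= 441 (after 2 factors)
= 9261 (after 3 factors)
= 194481 (after 4 factors)
= 4084101 (after 5 factors)
= 85766121 (after 6 factors)
= 1801088541 (after 7 factors)
= 37822859361 (after 8 factors)
= 794280046581 (after 9 factors)
= 16679880978201 (after 10 factors)
= 350277500542221 (after 11 factors)
= 7355827511386641 (after 12 factors)
= 154472377739119461 (after 13 factors)
= 154472377739119461

154472377739119461


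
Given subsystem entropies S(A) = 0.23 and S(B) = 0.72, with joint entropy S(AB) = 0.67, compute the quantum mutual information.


I(A:B) = S(A) + S(B) - S(AB)
= 0.23 + 0.72 - 0.67
= 0.2800

0.2800


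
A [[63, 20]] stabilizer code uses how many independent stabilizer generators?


For an [[n,k]] stabilizer code:
Number of stabilizer generators = n - k
= 63 - 20
= 43

43


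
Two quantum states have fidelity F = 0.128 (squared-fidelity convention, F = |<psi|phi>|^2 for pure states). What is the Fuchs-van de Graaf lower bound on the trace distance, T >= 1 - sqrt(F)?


Fuchs-van de Graaf (squared-fidelity convention): 1 - sqrt(F) <= T <= sqrt(1 - F).
Lower bound: T >= 1 - sqrt(F)
sqrt(F) = sqrt(0.128) = 0.3578
T >= 1 - 0.3578
T >= 0.6422

0.6422


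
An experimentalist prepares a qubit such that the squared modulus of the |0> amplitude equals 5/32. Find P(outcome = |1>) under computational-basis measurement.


|alpha|^2 = 5/32 = 0.1562
|beta|^2 = 1 - 5/32 = 27/32 = 0.8438
P(|1>) = |beta|^2 = 0.8438

0.8438


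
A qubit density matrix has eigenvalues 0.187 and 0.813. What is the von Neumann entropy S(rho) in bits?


S = -p*log2(p) - (1-p)*log2(1-p)
p = 0.1870, 1-p = 0.8130
= -0.1870 * log2(0.1870) - 0.8130 * log2(0.8130)
= -(-0.4523) - (-0.2428)
= 0.6952

0.6952


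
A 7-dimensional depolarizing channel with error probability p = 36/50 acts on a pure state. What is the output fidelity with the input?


F = (1-p) + p/d
= (1 - 0.7200) + 0.7200/7
= 0.2800 + 0.1029
= 0.3829

0.3829


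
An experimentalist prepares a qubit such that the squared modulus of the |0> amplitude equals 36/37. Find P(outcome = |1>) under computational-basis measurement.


|alpha|^2 = 36/37 = 0.9730
|beta|^2 = 1 - 36/37 = 1/37 = 0.0270
P(|1>) = |beta|^2 = 0.0270

0.0270


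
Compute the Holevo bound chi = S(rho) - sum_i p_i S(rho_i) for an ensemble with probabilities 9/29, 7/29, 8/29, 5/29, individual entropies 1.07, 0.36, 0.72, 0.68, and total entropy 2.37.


chi = S(rho) - sum_i p_i * S(rho_i)
Weighted entropy = 9/29 * 1.07 + 7/29 * 0.36 + 8/29 * 0.72 + 5/29 * 0.68
= 0.7348
chi = 2.37 - 0.7348
= 1.6352

1.6352


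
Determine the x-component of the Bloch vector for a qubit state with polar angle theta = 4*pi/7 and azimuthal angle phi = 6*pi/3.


theta = 1.7952, phi = 6.2832
r_x = sin(theta)*cos(phi) = 0.9749 * 1.0000
r_x = 0.9749

0.9749


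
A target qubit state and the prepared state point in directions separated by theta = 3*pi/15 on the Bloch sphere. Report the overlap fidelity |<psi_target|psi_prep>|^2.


For states separated by angle theta on Bloch sphere:
F = cos^2(theta/2)
theta = 3*pi/15 = 0.6283
theta/2 = 0.3142
cos(theta/2) = 0.9511
F = 0.9045

0.9045


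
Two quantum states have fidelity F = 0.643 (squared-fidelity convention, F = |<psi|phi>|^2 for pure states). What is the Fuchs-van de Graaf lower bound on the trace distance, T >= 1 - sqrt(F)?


Fuchs-van de Graaf (squared-fidelity convention): 1 - sqrt(F) <= T <= sqrt(1 - F).
Lower bound: T >= 1 - sqrt(F)
sqrt(F) = sqrt(0.643) = 0.8019
T >= 1 - 0.8019
T >= 0.1981

0.1981


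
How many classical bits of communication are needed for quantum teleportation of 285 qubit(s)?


Quantum teleportation requires 2 classical bits per qubit teleported.
285 qubit(s) -> 2 * 285 = 570 classical bits

570


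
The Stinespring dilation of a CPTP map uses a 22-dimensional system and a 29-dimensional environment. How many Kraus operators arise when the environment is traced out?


Tracing out the environment in an orthonormal basis {|i>_E} gives Kraus operators K_i = <i|_E U |0>_E.
Number of Kraus operators = dim(H_env) = d_env
= 29

29


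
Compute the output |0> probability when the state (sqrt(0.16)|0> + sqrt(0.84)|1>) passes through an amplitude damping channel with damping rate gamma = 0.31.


For amplitude damping with parameter gamma on state sqrt(a)|0> + sqrt(b)|1>:
alpha^2 = 0.16, beta^2 = 0.84
P(|0>) = alpha^2 + gamma * beta^2
= 0.16 + 0.31 * 0.84
= 0.16 + 0.2604
= 0.4204

0.4204


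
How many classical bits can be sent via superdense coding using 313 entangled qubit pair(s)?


Superdense coding allows 2 classical bits per shared entangled pair.
313 pair(s) -> 2 * 313 = 626 classical bits

626


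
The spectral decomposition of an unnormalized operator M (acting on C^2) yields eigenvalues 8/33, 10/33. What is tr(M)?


tr(M) = sum of eigenvalues
= 8/33 + 10/33
= 18/33
= 0.5455

0.5455


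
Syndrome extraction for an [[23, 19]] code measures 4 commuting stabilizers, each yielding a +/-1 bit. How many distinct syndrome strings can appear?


Each stabilizer generator gives a binary (+1 or -1) measurement outcome.
With 4 independent generators:
Total syndromes = 2^4
= 16

16


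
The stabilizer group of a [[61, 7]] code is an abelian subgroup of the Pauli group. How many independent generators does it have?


For an [[n,k]] stabilizer code:
Number of stabilizer generators = n - k
= 61 - 7
= 54

54


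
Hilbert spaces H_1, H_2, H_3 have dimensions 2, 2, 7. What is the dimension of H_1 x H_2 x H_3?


dim(H_1 x H_2 x H_3) = 2 * 2 * 7
= 4 * 7
= 28

28


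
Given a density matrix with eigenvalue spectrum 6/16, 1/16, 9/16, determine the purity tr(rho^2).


tr(rho^2) = sum of eigenvalues squared
= (6/16)^2 + (1/16)^2 + (9/16)^2
= (36 + 1 + 81) / 256
= 118/256
= 0.4609

0.4609


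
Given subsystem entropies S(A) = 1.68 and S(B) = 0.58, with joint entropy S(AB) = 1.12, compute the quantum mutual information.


I(A:B) = S(A) + S(B) - S(AB)
= 1.68 + 0.58 - 1.12
= 1.1400

1.1400


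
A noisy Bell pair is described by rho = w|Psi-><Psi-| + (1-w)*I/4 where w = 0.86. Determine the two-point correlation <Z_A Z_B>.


|Psi-> = (|01> - |10>)/sqrt(2)
For the pure Bell state, <Z_A Z_B> = -1 (Bell-state Pauli correlator).
The maximally-mixed part I/4 has tr(I/4 * P tensor P) = 0 for any traceless Pauli P.
So <Z_A Z_B>_rho = w * (-1) + (1 - w) * 0
= 0.86 * (-1)
= -0.8600

-0.8600


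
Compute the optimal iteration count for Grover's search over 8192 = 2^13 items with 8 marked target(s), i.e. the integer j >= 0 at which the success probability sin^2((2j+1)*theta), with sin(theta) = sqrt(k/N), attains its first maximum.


After j Grover iterations the success probability is P(j) = sin^2((2j+1)*theta), where sin(theta) = sqrt(k/N).
N = 2^13 = 8192, k = 8
sin(theta) = sqrt(k/N) = 0.03125
theta = arcsin(sqrt(k/N)) = 0.0312550885 rad
P(j) reaches its first maximum when (2j+1)*theta is as close as possible to pi/2, i.e. j = round(pi/(4*theta) - 1/2).
pi/(4*theta) - 1/2 = 24.6286
(For comparison, the common estimate pi/4 * sqrt(N/k) = 25.1327; the exact maximiser is used here.)
Optimal iterations = 25

25


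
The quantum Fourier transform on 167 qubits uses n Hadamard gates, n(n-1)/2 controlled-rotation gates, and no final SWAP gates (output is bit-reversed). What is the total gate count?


Hadamard gates: 167
Controlled rotations: n*(n-1)/2 = 167*166/2 = 13861
SWAP gates: 0 (omitted)
Total = 167 + 13861
= 14028

14028


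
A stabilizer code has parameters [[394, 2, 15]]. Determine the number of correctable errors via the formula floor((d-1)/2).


Code parameters: [[394, 2, 15]], distance d = 15.
Number of correctable errors = floor((d-1)/2)
= floor((15 - 1)/2)
= floor(14/2)
= 7

7


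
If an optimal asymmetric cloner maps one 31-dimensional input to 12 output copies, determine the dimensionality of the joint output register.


Output space = H^(tensor 12) where dim(H) = 31
dim = 31^12
= 961 (after 2 factors)
= 29791 (after 3 factors)
= 923521 (after 4 factors)
= 28629151 (after 5 factors)
= 887503681 (after 6 factors)
= 27512614111 (after 7 factors)
= 852891037441 (after 8 factors)
= 26439622160671 (after 9 factors)
= 819628286980801 (after 10 factors)
= 25408476896404831 (after 11 factors)
= 787662783788549761 (after 12 factors)
= 787662783788549761

787662783788549761


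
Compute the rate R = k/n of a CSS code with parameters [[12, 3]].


Code rate R = k/n
= 3/12
= 0.2500

0.2500


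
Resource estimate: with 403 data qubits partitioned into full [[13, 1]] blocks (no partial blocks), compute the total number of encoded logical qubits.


Each code block uses 13 physical qubits for 1 logical qubit(s).
Number of complete blocks = floor(403 / 13) = 31
Logical qubits = 31 * 1
= 31

31


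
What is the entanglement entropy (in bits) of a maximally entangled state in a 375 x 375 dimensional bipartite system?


For a maximally entangled state in d x d:
S = log2(d) = log2(375)
= 8.5507

8.5507


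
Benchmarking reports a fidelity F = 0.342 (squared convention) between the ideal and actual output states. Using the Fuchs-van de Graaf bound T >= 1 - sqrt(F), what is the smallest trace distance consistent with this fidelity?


Fuchs-van de Graaf (squared-fidelity convention): 1 - sqrt(F) <= T <= sqrt(1 - F).
Lower bound: T >= 1 - sqrt(F)
sqrt(F) = sqrt(0.342) = 0.5848
T >= 1 - 0.5848
T >= 0.4152

0.4152


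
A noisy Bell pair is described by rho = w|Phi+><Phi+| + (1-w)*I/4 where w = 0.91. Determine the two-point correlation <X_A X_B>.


|Phi+> = (|00> + |11>)/sqrt(2)
For the pure Bell state, <X_A X_B> = +1 (Bell-state Pauli correlator).
The maximally-mixed part I/4 has tr(I/4 * P tensor P) = 0 for any traceless Pauli P.
So <X_A X_B>_rho = w * (+1) + (1 - w) * 0
= 0.91 * (+1)
= 0.9100

0.9100


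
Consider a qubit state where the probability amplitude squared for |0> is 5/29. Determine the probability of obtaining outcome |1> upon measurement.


|alpha|^2 = 5/29 = 0.1724
|beta|^2 = 1 - 5/29 = 24/29 = 0.8276
P(|1>) = |beta|^2 = 0.8276

0.8276


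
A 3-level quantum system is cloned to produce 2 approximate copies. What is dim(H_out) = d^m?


Output space = H^(tensor 2) where dim(H) = 3
dim = 3^2
= 9

9


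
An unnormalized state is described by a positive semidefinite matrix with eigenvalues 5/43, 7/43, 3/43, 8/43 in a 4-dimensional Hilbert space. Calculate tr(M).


tr(M) = sum of eigenvalues
= 5/43 + 7/43 + 3/43 + 8/43
= 23/43
= 0.5349

0.5349


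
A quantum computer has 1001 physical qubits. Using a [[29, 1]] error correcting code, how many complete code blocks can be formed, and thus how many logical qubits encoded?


Each code block uses 29 physical qubits for 1 logical qubit(s).
Number of complete blocks = floor(1001 / 29) = 34
Logical qubits = 34 * 1
= 34

34
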